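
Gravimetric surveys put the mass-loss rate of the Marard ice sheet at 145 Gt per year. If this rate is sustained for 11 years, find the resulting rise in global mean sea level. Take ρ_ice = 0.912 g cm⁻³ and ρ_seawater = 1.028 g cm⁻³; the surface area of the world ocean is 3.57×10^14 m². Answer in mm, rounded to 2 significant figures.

Total mass lost = 145 Gt/yr × 11 yr = 1595 Gt = 1.595×10^15 kg.
ρ_w = 1.028 g cm⁻³ = 1028 kg m⁻³, so water volume = 1.595×10^15 / 1028 = 1.552×10^12 m³.
Δh = 1.552×10^12 / 3.57×10^14 = 4.35×10^-3 m = 4.3 mm.

≈ 4.3 mm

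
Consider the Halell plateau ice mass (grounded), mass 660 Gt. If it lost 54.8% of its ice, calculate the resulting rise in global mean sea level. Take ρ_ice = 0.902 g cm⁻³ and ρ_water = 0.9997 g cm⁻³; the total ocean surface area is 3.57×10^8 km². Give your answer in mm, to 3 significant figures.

Halell: 0.548 × 660 Gt = 3.617×10^14 kg; dividing by ρ_w = 0.9997 g cm⁻³ = 999.7 kg m⁻³ gives 3.618×10^11 m³ of water.
Spread over 3.57×10^14 m² of ocean, Δh = 3.618×10^11 / 3.57×10^14 = 1.01×10^-3 m = 1.01 mm.

≈ 1.01 mm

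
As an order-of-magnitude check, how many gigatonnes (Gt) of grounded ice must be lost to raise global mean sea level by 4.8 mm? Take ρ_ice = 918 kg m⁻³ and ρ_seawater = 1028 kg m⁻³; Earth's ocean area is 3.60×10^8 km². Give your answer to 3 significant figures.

≈ 1780 Gt

Required water volume = Δh × A = 0.0048 m × 3.60×10^14 m² = 1.728×10^12 m³.
ρ_w = 1028 kg m⁻³, so the mass of water = 1.728×10^12 m³ × 1028 kg m⁻³ = 1.776×10^15 kg = 1780 Gt (and the same mass of ice, by conservation).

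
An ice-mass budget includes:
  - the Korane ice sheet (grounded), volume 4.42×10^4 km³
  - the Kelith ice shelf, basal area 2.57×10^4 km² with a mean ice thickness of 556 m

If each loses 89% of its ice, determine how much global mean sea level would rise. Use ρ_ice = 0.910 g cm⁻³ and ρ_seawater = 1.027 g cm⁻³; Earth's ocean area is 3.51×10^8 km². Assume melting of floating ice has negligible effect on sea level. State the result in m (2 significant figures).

Korane: 0.89 × 4.42×10^4 km³ × (910/1027) = 3.486×10^4 km³ of water.
The Kelith ice shelf is floating and already displaces its own weight of water, so its melt adds essentially nothing to sea level.
Total added water ≈ 3.486×10^13 m³ over 3.51×10^14 m² → Δh = 0.0993 m.

≈ 0.099 m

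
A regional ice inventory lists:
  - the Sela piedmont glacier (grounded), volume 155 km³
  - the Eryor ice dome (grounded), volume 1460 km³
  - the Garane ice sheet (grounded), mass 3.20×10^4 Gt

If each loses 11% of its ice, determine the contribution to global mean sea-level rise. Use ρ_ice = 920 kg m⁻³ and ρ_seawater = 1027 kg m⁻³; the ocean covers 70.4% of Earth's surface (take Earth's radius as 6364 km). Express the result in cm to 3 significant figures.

Sela: 0.11 × 155 km³ × (920/1027) = 15.27 km³ of water.
Eryor: 0.11 × 1460 km³ × (920/1027) = 143.9 km³ of water.
Garane: 0.11 × 3.20×10^4 Gt = 3.520×10^15 kg; dividing by ρ_w = 1027 kg m⁻³ gives 3.427×10^12 m³ of water.
Total added water ≈ 3.587×10^12 m³ over 3.58×10^14 m² → Δh = 0.0100 m = 1.00 cm.

≈ 1.00 cm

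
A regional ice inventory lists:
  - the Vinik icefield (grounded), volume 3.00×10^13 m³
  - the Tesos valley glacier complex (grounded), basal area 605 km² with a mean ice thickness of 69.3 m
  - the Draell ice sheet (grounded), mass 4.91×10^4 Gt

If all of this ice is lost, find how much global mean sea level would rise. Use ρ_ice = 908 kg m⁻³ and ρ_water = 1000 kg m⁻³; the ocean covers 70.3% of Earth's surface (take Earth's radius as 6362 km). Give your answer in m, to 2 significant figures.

≈ 0.21 m

Vinik: 3.00×10^13 m³ × (908/1000) = 2.724×10^13 m³ of water.
Tesos: ice volume = 605 km² × 69.3 m = 41.93 km³; 41.93 × (908/1000) = 38.07 km³ of water.
Draell: 4.91×10^4 Gt = 4.910×10^16 kg; dividing by ρ_w = 1000 kg m⁻³ gives 4.910×10^13 m³ of water.
Total added water ≈ 7.638×10^13 m³ over 3.58×10^14 m² → Δh = 0.214 m.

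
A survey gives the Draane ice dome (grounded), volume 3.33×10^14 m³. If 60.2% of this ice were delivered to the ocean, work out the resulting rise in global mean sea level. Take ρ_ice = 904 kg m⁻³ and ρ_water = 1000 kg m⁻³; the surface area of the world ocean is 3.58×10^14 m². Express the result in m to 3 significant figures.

Draane: 0.602 × 3.33×10^14 m³ × (904/1000) = 1.812×10^14 m³ of water.
Spread over 3.58×10^14 m² of ocean, Δh = 1.812×10^14 / 3.58×10^14 = 0.506 m.

≈ 0.506 m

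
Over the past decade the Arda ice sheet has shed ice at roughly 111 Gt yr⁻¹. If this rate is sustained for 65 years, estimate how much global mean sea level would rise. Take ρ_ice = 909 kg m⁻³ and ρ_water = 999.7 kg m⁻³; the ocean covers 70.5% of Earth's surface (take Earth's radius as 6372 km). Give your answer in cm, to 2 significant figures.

≈ 2.0 cm

Total mass lost = 111 Gt/yr × 65 yr = 7215 Gt = 7.215×10^15 kg.
ρ_w = 999.7 kg m⁻³, so water volume = 7.215×10^15 / 999.7 = 7.217×10^12 m³.
Δh = 7.217×10^12 / 3.60×10^14 = 0.0201 m = 2.0 cm.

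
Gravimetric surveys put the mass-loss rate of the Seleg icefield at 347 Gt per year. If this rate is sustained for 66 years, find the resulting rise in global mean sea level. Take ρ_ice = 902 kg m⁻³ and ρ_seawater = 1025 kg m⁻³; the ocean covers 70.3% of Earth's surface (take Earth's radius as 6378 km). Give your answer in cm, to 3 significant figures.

Total mass lost = 347 Gt/yr × 66 yr = 2.290×10^4 Gt = 2.290×10^16 kg.
ρ_w = 1025 kg m⁻³, so water volume = 2.290×10^16 / 1025 = 2.234×10^13 m³.
Δh = 2.234×10^13 / 3.59×10^14 = 0.0622 m = 6.22 cm.

≈ 6.22 cm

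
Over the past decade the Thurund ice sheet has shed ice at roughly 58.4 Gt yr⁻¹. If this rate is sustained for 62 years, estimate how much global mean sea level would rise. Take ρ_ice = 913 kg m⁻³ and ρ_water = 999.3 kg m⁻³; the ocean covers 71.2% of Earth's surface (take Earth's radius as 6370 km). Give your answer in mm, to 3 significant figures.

Total mass lost = 58.4 Gt/yr × 62 yr = 3621 Gt = 3.621×10^15 kg.
ρ_w = 999.3 kg m⁻³, so water volume = 3.621×10^15 / 999.3 = 3.623×10^12 m³.
Δh = 3.623×10^12 / 3.63×10^14 = 9.98×10^-3 m = 9.98 mm.

≈ 9.98 mm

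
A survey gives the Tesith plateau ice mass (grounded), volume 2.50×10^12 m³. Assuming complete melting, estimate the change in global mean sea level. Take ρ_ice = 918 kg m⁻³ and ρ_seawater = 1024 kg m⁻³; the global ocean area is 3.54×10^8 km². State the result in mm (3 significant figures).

Tesith: 2.50×10^12 m³ × (918/1024) = 2.241×10^12 m³ of water.
Spread over 3.54×10^14 m² of ocean, Δh = 2.241×10^12 / 3.54×10^14 = 6.33×10^-3 m = 6.33 mm.

≈ 6.33 mm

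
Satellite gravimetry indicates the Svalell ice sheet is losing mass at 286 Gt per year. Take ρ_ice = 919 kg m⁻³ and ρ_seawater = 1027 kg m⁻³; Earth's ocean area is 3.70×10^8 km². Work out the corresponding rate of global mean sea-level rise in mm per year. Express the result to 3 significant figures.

≈ 0.753 mm/yr

ρ_w = 1027 kg m⁻³. Annual water volume added = 286 Gt / ρ_w = 2.860×10^14 kg / 1027 kg m⁻³ = 2.785×10^11 m³.
Δh per year = 2.785×10^11 / 3.70×10^14 = 7.53×10^-4 m = 0.753 mm.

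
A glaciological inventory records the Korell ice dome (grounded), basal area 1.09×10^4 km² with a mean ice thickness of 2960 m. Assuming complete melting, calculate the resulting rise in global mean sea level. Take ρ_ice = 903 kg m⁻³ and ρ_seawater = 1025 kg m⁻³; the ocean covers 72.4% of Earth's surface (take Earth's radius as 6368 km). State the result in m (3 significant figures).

≈ 0.0770 m

Korell: ice volume = 1.09×10^4 km² × 2960 m = 3.226×10^4 km³; 3.226×10^4 × (903/1025) = 2.842×10^4 km³ of water.
Spread over 3.69×10^14 m² of ocean, Δh = 2.842×10^13 / 3.69×10^14 = 0.0770 m.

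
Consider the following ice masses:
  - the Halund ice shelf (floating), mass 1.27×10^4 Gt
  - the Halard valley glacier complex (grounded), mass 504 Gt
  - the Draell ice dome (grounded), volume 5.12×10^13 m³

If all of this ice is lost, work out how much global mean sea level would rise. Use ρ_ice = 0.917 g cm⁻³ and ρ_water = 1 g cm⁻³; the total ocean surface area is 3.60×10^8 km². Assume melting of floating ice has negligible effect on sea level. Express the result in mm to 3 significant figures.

The Halund ice shelf is floating and already displaces its own weight of water, so its melt adds essentially nothing to sea level.
Halard: 504 Gt = 5.040×10^14 kg; dividing by ρ_w = 1 g cm⁻³ = 1000 kg m⁻³ gives 5.040×10^11 m³ of water.
Draell: 5.12×10^13 m³ × (917/1000) = 4.695×10^13 m³ of water.
Total added water ≈ 4.745×10^13 m³ over 3.60×10^14 m² → Δh = 0.132 m = 132 mm.

≈ 132 mm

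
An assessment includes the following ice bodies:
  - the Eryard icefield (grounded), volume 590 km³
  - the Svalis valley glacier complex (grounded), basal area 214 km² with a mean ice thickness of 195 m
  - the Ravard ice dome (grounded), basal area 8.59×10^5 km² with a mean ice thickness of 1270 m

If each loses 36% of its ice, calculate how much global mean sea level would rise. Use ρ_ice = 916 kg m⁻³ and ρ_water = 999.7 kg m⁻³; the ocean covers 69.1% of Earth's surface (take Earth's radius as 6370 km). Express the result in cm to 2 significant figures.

≈ 100 cm

Eryard: 0.36 × 590 km³ × (916/999.7) = 194.6 km³ of water.
Svalis: ice volume = 214 km² × 195 m = 41.73 km³; 0.36 × 41.73 × (916/999.7) = 13.77 km³ of water.
Ravard: ice volume = 8.59×10^5 km² × 1270 m = 1.091×10^6 km³; 0.36 × 1.091×10^6 × (916/999.7) = 3.599×10^5 km³ of water.
Total added water ≈ 3.601×10^14 m³ over 3.52×10^14 m² → Δh = 1.02 m = 100 cm.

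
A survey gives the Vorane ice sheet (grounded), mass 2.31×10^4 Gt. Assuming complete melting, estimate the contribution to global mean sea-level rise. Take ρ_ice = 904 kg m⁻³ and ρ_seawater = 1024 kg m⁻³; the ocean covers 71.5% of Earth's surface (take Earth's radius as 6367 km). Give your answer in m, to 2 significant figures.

Vorane: 2.31×10^4 Gt = 2.310×10^16 kg; dividing by ρ_w = 1024 kg m⁻³ gives 2.256×10^13 m³ of water.
Spread over 3.64×10^14 m² of ocean, Δh = 2.256×10^13 / 3.64×10^14 = 0.0619 m.

≈ 0.062 m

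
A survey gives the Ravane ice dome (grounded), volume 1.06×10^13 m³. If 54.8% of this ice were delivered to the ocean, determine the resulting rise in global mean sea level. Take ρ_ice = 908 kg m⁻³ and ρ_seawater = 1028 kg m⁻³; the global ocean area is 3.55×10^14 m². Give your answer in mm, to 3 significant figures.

Ravane: 0.548 × 1.06×10^13 m³ × (908/1028) = 5.131×10^12 m³ of water.
Spread over 3.55×10^14 m² of ocean, Δh = 5.131×10^12 / 3.55×10^14 = 0.0145 m = 14.5 mm.

≈ 14.5 mm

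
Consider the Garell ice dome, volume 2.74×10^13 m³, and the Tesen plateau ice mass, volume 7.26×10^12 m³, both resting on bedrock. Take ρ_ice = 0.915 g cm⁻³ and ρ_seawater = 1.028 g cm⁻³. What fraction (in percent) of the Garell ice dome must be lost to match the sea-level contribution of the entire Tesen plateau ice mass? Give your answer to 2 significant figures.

≈ 26 %

Equal sea-level rise means equal mass of meltwater, i.e. equal mass of ice lost.
Ice mass of Tesen: 6.643×10^15 kg; ice mass of Garell: 2.507×10^16 kg.
Fraction required = 6.643×10^15 / 2.507×10^16 = 0.265 → 26 %.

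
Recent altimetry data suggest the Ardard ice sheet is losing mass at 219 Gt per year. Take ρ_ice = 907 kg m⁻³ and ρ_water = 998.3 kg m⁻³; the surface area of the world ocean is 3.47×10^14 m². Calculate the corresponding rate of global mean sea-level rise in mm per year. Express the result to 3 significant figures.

≈ 0.632 mm/yr

ρ_w = 998.3 kg m⁻³. Annual water volume added = 219 Gt / ρ_w = 2.190×10^14 kg / 998.3 kg m⁻³ = 2.194×10^11 m³.
Δh per year = 2.194×10^11 / 3.47×10^14 = 6.32×10^-4 m = 0.632 mm.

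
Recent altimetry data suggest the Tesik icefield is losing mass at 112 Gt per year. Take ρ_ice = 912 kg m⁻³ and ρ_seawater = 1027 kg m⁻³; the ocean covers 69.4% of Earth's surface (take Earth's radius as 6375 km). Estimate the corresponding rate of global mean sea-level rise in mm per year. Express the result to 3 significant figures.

≈ 0.308 mm/yr

ρ_w = 1027 kg m⁻³. Annual water volume added = 112 Gt / ρ_w = 1.120×10^14 kg / 1027 kg m⁻³ = 1.091×10^11 m³.
Δh per year = 1.091×10^11 / 3.54×10^14 = 3.08×10^-4 m = 0.308 mm.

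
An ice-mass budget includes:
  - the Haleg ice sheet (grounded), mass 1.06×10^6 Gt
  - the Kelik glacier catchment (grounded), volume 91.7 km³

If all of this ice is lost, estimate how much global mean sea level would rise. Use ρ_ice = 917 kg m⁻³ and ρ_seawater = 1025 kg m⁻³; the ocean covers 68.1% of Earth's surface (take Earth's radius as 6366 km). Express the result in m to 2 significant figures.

Haleg: 1.06×10^6 Gt = 1.060×10^18 kg; dividing by ρ_w = 1025 kg m⁻³ gives 1.034×10^15 m³ of water.
Kelik: 91.7 km³ × (917/1025) = 82.04 km³ of water.
Total added water ≈ 1.034×10^15 m³ over 3.47×10^14 m² → Δh = 2.98 m.

≈ 3.0 m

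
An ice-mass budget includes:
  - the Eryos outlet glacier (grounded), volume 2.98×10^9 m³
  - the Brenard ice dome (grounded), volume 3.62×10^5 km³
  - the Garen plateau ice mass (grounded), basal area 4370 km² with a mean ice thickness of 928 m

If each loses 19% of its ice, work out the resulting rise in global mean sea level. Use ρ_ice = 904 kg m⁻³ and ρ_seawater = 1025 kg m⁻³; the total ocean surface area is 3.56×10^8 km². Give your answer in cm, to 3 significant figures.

Eryos: 0.19 × 2.98×10^9 m³ × (904/1025) = 4.994×10^8 m³ of water.
Brenard: 0.19 × 3.62×10^5 km³ × (904/1025) = 6.066×10^4 km³ of water.
Garen: ice volume = 4370 km² × 928 m = 4055 km³; 0.19 × 4055 × (904/1025) = 679.6 km³ of water.
Total added water ≈ 6.134×10^13 m³ over 3.56×10^14 m² → Δh = 0.172 m = 17.2 cm.

≈ 17.2 cm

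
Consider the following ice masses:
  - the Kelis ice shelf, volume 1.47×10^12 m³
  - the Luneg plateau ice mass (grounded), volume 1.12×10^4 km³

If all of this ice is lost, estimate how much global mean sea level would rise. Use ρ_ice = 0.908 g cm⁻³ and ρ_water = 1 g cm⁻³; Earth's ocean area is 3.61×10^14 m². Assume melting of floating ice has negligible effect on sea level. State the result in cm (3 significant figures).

The Kelis ice shelf is floating and already displaces its own weight of water, so its melt adds essentially nothing to sea level.
Luneg: 1.12×10^4 km³ × (908/1000) = 1.017×10^4 km³ of water.
Total added water ≈ 1.017×10^13 m³ over 3.61×10^14 m² → Δh = 0.0282 m = 2.82 cm.

≈ 2.82 cm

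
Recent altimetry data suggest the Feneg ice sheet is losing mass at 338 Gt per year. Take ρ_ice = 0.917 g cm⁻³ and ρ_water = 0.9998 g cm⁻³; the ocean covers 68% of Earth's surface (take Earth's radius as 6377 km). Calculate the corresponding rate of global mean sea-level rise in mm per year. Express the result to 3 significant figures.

≈ 0.973 mm/yr

ρ_w = 0.9998 g cm⁻³ = 999.8 kg m⁻³. Annual water volume added = 338 Gt / ρ_w = 3.380×10^14 kg / 999.8 kg m⁻³ = 3.381×10^11 m³.
Δh per year = 3.381×10^11 / 3.47×10^14 = 9.73×10^-4 m = 0.973 mm.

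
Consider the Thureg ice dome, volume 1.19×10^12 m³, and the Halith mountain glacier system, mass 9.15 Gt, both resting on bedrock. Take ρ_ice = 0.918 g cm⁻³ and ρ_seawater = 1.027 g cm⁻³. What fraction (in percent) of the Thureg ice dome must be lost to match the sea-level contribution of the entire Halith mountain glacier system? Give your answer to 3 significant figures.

≈ 0.838 %

Equal sea-level rise means equal mass of meltwater, i.e. equal mass of ice lost.
Ice mass of Halith: 9.150×10^12 kg; ice mass of Thureg: 1.092×10^15 kg.
Fraction required = 9.150×10^12 / 1.092×10^15 = 8.38×10^-3 → 0.838 %.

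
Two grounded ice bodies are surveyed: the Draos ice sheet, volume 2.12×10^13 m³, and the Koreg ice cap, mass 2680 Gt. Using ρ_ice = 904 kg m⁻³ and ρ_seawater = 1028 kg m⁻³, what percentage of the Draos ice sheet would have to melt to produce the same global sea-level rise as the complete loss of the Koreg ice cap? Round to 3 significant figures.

Equal sea-level rise means equal mass of meltwater, i.e. equal mass of ice lost.
Ice mass of Koreg: 2.680×10^15 kg; ice mass of Draos: 1.916×10^16 kg.
Fraction required = 2.680×10^15 / 1.916×10^16 = 0.140 → 14.0 %.

≈ 14.0 %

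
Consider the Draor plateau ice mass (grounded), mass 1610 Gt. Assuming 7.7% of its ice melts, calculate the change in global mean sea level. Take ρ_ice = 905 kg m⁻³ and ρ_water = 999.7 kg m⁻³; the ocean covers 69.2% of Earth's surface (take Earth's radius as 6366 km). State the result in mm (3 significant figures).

≈ 0.352 mm

Draor: 0.077 × 1610 Gt = 1.240×10^14 kg; dividing by ρ_w = 999.7 kg m⁻³ gives 1.240×10^11 m³ of water.
Spread over 3.52×10^14 m² of ocean, Δh = 1.240×10^11 / 3.52×10^14 = 3.52×10^-4 m = 0.352 mm.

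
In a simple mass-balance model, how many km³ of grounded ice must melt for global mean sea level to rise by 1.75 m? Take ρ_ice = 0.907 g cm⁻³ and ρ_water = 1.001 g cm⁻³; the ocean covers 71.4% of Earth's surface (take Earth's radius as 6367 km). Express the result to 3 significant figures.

≈ 7.02×10^5 km³

Required water volume = Δh × A = 1.75 m × 3.64×10^14 m² = 6.365×10^14 m³ = 6.365×10^5 km³.
Ice volume = water volume × ρ_w/ρ_ice = 6.365×10^5 × 1001/907 = 7.02×10^5 km³.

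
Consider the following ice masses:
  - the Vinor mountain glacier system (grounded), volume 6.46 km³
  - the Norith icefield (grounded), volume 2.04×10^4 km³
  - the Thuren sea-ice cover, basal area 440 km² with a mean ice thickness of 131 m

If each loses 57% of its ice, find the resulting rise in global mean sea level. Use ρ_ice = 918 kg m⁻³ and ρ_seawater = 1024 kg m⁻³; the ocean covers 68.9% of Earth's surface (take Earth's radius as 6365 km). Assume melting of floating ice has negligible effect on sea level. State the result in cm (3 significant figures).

Vinor: 0.57 × 6.46 km³ × (918/1024) = 3.301 km³ of water.
Norith: 0.57 × 2.04×10^4 km³ × (918/1024) = 1.042×10^4 km³ of water.
The Thuren sea-ice cover is floating and already displaces its own weight of water, so its melt adds essentially nothing to sea level.
Total added water ≈ 1.043×10^13 m³ over 3.51×10^14 m² → Δh = 0.0297 m = 2.97 cm.

≈ 2.97 cm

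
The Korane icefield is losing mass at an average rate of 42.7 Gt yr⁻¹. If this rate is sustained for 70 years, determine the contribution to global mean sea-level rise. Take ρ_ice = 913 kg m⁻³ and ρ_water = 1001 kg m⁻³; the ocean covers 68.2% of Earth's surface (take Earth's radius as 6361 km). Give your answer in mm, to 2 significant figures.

≈ 8.6 mm

Total mass lost = 42.7 Gt/yr × 70 yr = 2989 Gt = 2.989×10^15 kg.
ρ_w = 1001 kg m⁻³, so water volume = 2.989×10^15 / 1001 = 2.986×10^12 m³.
Δh = 2.986×10^12 / 3.47×10^14 = 8.61×10^-3 m = 8.6 mm.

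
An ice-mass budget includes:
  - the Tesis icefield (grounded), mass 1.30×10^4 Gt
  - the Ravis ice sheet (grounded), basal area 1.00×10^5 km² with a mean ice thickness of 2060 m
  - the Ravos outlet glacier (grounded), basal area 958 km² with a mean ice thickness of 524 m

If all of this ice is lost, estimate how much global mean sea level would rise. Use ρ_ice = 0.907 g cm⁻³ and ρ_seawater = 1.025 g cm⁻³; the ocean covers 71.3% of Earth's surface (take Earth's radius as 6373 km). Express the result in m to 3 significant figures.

≈ 0.537 m

Tesis: 1.30×10^4 Gt = 1.300×10^16 kg; dividing by ρ_w = 1.025 g cm⁻³ = 1025 kg m⁻³ gives 1.268×10^13 m³ of water.
Ravis: ice volume = 1.00×10^5 km² × 2060 m = 2.060×10^5 km³; 2.060×10^5 × (907/1025) = 1.823×10^5 km³ of water.
Ravos: ice volume = 958 km² × 524 m = 502.0 km³; 502.0 × (907/1025) = 444.2 km³ of water.
Total added water ≈ 1.954×10^14 m³ over 3.64×10^14 m² → Δh = 0.537 m.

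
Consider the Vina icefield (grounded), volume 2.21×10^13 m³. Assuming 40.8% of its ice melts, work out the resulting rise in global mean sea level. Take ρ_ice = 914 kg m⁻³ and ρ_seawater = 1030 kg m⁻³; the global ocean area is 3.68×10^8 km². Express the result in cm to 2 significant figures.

≈ 2.2 cm

Vina: 0.408 × 2.21×10^13 m³ × (914/1030) = 8.001×10^12 m³ of water.
Spread over 3.68×10^14 m² of ocean, Δh = 8.001×10^12 / 3.68×10^14 = 0.0217 m = 2.2 cm.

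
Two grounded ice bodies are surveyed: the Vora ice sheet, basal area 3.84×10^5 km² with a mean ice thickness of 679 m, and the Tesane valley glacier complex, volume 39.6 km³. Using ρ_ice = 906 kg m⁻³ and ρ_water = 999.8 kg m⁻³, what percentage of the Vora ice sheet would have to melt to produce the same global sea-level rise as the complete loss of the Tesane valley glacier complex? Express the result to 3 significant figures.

≈ 0.0152 %

Equal sea-level rise means equal mass of meltwater, i.e. equal mass of ice lost.
Ice mass of Tesane: 3.588×10^13 kg; ice mass of Vora: 2.362×10^17 kg.
Fraction required = 3.588×10^13 / 2.362×10^17 = 1.52×10^-4 → 0.0152 %.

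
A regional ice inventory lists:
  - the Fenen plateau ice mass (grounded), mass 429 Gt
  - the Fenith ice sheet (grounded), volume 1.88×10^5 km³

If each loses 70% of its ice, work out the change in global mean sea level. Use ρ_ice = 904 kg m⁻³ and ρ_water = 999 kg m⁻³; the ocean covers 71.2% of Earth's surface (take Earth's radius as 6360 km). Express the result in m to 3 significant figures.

Fenen: 0.7 × 429 Gt = 3.003×10^14 kg; dividing by ρ_w = 999 kg m⁻³ gives 3.006×10^11 m³ of water.
Fenith: 0.7 × 1.88×10^5 km³ × (904/999) = 1.191×10^5 km³ of water.
Total added water ≈ 1.194×10^14 m³ over 3.62×10^14 m² → Δh = 0.330 m.

≈ 0.330 m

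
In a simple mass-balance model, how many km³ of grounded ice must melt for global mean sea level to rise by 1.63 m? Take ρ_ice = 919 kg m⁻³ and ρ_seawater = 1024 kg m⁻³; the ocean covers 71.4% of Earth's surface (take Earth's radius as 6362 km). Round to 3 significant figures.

Required water volume = Δh × A = 1.63 m × 3.63×10^14 m² = 5.919×10^14 m³ = 5.919×10^5 km³.
Ice volume = water volume × ρ_w/ρ_ice = 5.919×10^5 × 1024/919 = 6.60×10^5 km³.

≈ 6.60×10^5 km³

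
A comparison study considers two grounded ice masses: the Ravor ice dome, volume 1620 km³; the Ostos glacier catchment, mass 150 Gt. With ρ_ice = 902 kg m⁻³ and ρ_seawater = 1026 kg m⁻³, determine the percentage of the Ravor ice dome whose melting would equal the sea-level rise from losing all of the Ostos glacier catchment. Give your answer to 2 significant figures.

≈ 10 %

Equal sea-level rise means equal mass of meltwater, i.e. equal mass of ice lost.
Ice mass of Ostos: 1.500×10^14 kg; ice mass of Ravor: 1.461×10^15 kg.
Fraction required = 1.500×10^14 / 1.461×10^15 = 0.103 → 10 %.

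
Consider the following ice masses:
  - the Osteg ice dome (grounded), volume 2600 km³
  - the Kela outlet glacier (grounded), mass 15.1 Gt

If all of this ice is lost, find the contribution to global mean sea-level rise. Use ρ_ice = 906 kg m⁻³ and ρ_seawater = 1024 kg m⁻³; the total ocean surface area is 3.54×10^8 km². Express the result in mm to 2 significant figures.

Osteg: 2600 km³ × (906/1024) = 2300 km³ of water.
Kela: 15.1 Gt = 1.510×10^13 kg; dividing by ρ_w = 1024 kg m⁻³ gives 1.475×10^10 m³ of water.
Total added water ≈ 2.315×10^12 m³ over 3.54×10^14 m² → Δh = 6.54×10^-3 m = 6.5 mm.

≈ 6.5 mm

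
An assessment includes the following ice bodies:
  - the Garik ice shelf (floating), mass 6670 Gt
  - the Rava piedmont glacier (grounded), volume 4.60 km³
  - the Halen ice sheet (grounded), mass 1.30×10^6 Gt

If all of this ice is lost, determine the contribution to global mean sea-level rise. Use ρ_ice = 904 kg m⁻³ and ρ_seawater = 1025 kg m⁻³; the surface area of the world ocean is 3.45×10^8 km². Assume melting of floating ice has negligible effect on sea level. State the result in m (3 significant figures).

The Garik ice shelf is floating and already displaces its own weight of water, so its melt adds essentially nothing to sea level.
Rava: 4.60 km³ × (904/1025) = 4.057 km³ of water.
Halen: 1.30×10^6 Gt = 1.300×10^18 kg; dividing by ρ_w = 1025 kg m⁻³ gives 1.268×10^15 m³ of water.
Total added water ≈ 1.268×10^15 m³ over 3.45×10^14 m² → Δh = 3.68 m.

≈ 3.68 m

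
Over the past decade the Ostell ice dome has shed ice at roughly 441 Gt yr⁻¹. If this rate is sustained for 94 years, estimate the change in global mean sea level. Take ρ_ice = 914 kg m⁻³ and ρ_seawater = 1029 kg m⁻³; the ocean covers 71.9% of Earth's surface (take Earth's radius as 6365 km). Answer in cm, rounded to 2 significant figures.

≈ 11 cm

Total mass lost = 441 Gt/yr × 94 yr = 4.145×10^4 Gt = 4.145×10^16 kg.
ρ_w = 1029 kg m⁻³, so water volume = 4.145×10^16 / 1029 = 4.029×10^13 m³.
Δh = 4.029×10^13 / 3.66×10^14 = 0.110 m = 11 cm.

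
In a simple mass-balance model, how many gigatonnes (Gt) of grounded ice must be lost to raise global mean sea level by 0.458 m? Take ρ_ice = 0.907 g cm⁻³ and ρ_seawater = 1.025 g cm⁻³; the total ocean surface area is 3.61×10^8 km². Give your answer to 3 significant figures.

Required water volume = Δh × A = 0.458 m × 3.61×10^14 m² = 1.653×10^14 m³.
ρ_w = 1.025 g cm⁻³ = 1025 kg m⁻³, so the mass of water = 1.653×10^14 m³ × 1025 kg m⁻³ = 1.695×10^17 kg = 1.69×10^5 Gt (and the same mass of ice, by conservation).

≈ 1.69×10^5 Gt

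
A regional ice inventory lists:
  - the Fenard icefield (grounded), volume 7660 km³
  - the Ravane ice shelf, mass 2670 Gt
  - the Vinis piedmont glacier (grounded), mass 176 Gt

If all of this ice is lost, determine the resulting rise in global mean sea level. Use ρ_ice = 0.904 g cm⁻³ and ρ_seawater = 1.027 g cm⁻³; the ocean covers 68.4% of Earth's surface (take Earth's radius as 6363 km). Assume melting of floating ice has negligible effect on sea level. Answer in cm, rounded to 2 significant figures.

≈ 2.0 cm

Fenard: 7660 km³ × (904/1027) = 6743 km³ of water.
The Ravane ice shelf is floating and already displaces its own weight of water, so its melt adds essentially nothing to sea level.
Vinis: 176 Gt = 1.760×10^14 kg; dividing by ρ_w = 1.027 g cm⁻³ = 1027 kg m⁻³ gives 1.714×10^11 m³ of water.
Total added water ≈ 6.914×10^12 m³ over 3.48×10^14 m² → Δh = 0.0199 m = 2.0 cm.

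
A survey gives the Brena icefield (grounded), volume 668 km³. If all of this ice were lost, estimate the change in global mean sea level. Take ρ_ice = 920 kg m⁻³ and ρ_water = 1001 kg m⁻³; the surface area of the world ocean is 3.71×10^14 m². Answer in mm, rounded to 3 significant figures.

Brena: 668 km³ × (920/1001) = 613.9 km³ of water.
Spread over 3.71×10^14 m² of ocean, Δh = 6.139×10^11 / 3.71×10^14 = 1.65×10^-3 m = 1.65 mm.

≈ 1.65 mm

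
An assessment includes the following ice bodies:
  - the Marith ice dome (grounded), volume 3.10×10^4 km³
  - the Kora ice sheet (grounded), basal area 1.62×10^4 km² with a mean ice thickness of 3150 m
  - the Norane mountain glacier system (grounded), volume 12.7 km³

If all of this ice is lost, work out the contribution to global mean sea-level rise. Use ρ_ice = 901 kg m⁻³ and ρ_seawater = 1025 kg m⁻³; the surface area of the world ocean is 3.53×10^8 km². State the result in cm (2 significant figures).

Marith: 3.10×10^4 km³ × (901/1025) = 2.725×10^4 km³ of water.
Kora: ice volume = 1.62×10^4 km² × 3150 m = 5.103×10^4 km³; 5.103×10^4 × (901/1025) = 4.486×10^4 km³ of water.
Norane: 12.7 km³ × (901/1025) = 11.16 km³ of water.
Total added water ≈ 7.212×10^13 m³ over 3.53×10^14 m² → Δh = 0.204 m = 20 cm.

≈ 20 cm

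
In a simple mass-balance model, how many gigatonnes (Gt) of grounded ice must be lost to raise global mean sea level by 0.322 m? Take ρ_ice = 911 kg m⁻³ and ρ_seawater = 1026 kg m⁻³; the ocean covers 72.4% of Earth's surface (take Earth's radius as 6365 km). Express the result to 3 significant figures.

Required water volume = Δh × A = 0.322 m × 3.69×10^14 m² = 1.187×10^14 m³.
ρ_w = 1026 kg m⁻³, so the mass of water = 1.187×10^14 m³ × 1026 kg m⁻³ = 1.218×10^17 kg = 1.22×10^5 Gt (and the same mass of ice, by conservation).

≈ 1.22×10^5 Gt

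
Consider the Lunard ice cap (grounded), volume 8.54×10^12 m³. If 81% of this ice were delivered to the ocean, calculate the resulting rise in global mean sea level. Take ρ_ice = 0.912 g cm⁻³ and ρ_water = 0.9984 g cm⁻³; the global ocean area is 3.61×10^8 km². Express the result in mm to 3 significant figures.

≈ 17.5 mm

Lunard: 0.81 × 8.54×10^12 m³ × (912/998.4) = 6.319×10^12 m³ of water.
Spread over 3.61×10^14 m² of ocean, Δh = 6.319×10^12 / 3.61×10^14 = 0.0175 m = 17.5 mm.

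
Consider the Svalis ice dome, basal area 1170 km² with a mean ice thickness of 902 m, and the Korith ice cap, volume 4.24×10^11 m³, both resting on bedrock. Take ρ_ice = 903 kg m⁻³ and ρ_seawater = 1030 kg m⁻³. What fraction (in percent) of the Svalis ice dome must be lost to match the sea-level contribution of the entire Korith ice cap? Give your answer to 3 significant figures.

≈ 40.2 %

Equal sea-level rise means equal mass of meltwater, i.e. equal mass of ice lost.
Ice mass of Korith: 3.829×10^14 kg; ice mass of Svalis: 9.530×10^14 kg.
Fraction required = 3.829×10^14 / 9.530×10^14 = 0.402 → 40.2 %.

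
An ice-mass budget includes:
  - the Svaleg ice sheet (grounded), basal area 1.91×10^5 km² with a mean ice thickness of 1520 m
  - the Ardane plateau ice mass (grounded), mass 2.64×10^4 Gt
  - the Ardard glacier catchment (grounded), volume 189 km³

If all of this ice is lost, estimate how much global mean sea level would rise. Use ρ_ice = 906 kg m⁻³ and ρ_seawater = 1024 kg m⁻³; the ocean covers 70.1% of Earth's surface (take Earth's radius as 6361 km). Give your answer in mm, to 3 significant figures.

≈ 793 mm

Svaleg: ice volume = 1.91×10^5 km² × 1520 m = 2.903×10^5 km³; 2.903×10^5 × (906/1024) = 2.569×10^5 km³ of water.
Ardane: 2.64×10^4 Gt = 2.640×10^16 kg; dividing by ρ_w = 1024 kg m⁻³ gives 2.578×10^13 m³ of water.
Ardard: 189 km³ × (906/1024) = 167.2 km³ of water.
Total added water ≈ 2.828×10^14 m³ over 3.56×10^14 m² → Δh = 0.793 m = 793 mm.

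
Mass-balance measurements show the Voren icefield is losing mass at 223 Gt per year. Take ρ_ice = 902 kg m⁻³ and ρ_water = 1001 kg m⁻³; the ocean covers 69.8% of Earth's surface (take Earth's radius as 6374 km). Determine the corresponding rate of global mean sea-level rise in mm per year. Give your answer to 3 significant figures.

≈ 0.625 mm/yr

ρ_w = 1001 kg m⁻³. Annual water volume added = 223 Gt / ρ_w = 2.230×10^14 kg / 1001 kg m⁻³ = 2.228×10^11 m³.
Δh per year = 2.228×10^11 / 3.56×10^14 = 6.25×10^-4 m = 0.625 mm.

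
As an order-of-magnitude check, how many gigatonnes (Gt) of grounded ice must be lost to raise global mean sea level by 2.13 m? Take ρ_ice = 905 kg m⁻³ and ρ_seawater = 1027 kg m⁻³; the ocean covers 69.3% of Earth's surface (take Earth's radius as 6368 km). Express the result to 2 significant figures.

Required water volume = Δh × A = 2.13 m × 3.53×10^14 m² = 7.522×10^14 m³.
ρ_w = 1027 kg m⁻³, so the mass of water = 7.522×10^14 m³ × 1027 kg m⁻³ = 7.725×10^17 kg = 7.7×10^5 Gt (and the same mass of ice, by conservation).

≈ 7.7×10^5 Gt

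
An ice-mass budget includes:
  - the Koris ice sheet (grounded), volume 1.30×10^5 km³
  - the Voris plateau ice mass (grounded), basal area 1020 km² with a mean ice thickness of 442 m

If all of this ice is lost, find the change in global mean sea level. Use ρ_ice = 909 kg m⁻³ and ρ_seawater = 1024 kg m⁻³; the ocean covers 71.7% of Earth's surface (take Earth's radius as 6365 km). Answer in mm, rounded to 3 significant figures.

Koris: 1.30×10^5 km³ × (909/1024) = 1.154×10^5 km³ of water.
Voris: ice volume = 1020 km² × 442 m = 450.8 km³; 450.8 × (909/1024) = 400.2 km³ of water.
Total added water ≈ 1.158×10^14 m³ over 3.65×10^14 m² → Δh = 0.317 m = 317 mm.

≈ 317 mm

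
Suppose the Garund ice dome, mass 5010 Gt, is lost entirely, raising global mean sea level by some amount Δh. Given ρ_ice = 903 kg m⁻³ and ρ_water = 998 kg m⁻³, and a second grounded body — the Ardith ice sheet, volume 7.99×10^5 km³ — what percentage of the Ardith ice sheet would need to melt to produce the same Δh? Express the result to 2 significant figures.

Equal sea-level rise means equal mass of meltwater, i.e. equal mass of ice lost.
Ice mass of Garund: 5.010×10^15 kg; ice mass of Ardith: 7.215×10^17 kg.
Fraction required = 5.010×10^15 / 7.215×10^17 = 6.94×10^-3 → 0.69 %.

≈ 0.69 %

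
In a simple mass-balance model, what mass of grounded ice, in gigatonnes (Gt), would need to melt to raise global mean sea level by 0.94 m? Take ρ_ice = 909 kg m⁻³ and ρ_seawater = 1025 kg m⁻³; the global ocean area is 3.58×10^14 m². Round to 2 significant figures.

Required water volume = Δh × A = 0.94 m × 3.58×10^14 m² = 3.365×10^14 m³.
ρ_w = 1025 kg m⁻³, so the mass of water = 3.365×10^14 m³ × 1025 kg m⁻³ = 3.449×10^17 kg = 3.4×10^5 Gt (and the same mass of ice, by conservation).

≈ 3.4×10^5 Gt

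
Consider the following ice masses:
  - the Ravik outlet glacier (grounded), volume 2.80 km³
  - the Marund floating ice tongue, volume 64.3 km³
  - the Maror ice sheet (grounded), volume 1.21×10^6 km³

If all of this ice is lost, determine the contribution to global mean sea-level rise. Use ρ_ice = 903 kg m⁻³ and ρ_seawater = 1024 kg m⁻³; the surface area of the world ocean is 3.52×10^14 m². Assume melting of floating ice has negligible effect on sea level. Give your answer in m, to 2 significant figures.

Ravik: 2.80 km³ × (903/1024) = 2.469 km³ of water.
The Marund floating ice tongue is floating and already displaces its own weight of water, so its melt adds essentially nothing to sea level.
Maror: 1.21×10^6 km³ × (903/1024) = 1.067×10^6 km³ of water.
Total added water ≈ 1.067×10^15 m³ over 3.52×10^14 m² → Δh = 3.03 m.

≈ 3.0 m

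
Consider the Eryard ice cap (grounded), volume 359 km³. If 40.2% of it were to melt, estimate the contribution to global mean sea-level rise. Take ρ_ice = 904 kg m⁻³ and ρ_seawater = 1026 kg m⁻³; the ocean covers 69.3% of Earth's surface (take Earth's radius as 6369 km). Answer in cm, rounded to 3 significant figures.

Eryard: 0.402 × 359 km³ × (904/1026) = 127.2 km³ of water.
Spread over 3.53×10^14 m² of ocean, Δh = 1.272×10^11 / 3.53×10^14 = 3.60×10^-4 m = 0.0360 cm.

≈ 0.0360 cm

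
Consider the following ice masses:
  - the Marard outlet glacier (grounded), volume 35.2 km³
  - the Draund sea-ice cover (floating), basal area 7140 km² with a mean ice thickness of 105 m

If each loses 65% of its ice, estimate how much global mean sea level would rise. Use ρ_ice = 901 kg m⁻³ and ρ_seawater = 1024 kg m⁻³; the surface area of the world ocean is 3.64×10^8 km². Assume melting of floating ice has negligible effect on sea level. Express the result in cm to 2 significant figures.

Marard: 0.65 × 35.2 km³ × (901/1024) = 20.13 km³ of water.
The Draund sea-ice cover is floating and already displaces its own weight of water, so its melt adds essentially nothing to sea level.
Total added water ≈ 2.013×10^10 m³ over 3.64×10^14 m² → Δh = 5.53×10^-5 m = 5.5×10^-3 cm.

≈ 5.5×10^-3 cm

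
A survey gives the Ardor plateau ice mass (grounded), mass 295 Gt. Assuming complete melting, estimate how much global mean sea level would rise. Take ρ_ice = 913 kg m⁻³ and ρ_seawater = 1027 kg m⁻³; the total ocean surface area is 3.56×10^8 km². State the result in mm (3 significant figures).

Ardor: 295 Gt = 2.950×10^14 kg; dividing by ρ_w = 1027 kg m⁻³ gives 2.872×10^11 m³ of water.
Spread over 3.56×10^14 m² of ocean, Δh = 2.872×10^11 / 3.56×10^14 = 8.07×10^-4 m = 0.807 mm.

≈ 0.807 mm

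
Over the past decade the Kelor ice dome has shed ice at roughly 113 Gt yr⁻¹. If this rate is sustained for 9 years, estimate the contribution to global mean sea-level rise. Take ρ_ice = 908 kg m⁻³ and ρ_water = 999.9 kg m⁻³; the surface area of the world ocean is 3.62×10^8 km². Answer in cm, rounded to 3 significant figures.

Total mass lost = 113 Gt/yr × 9 yr = 1017 Gt = 1.017×10^15 kg.
ρ_w = 999.9 kg m⁻³, so water volume = 1.017×10^15 / 999.9 = 1.017×10^12 m³.
Δh = 1.017×10^12 / 3.62×10^14 = 2.81×10^-3 m = 0.281 cm.

≈ 0.281 cm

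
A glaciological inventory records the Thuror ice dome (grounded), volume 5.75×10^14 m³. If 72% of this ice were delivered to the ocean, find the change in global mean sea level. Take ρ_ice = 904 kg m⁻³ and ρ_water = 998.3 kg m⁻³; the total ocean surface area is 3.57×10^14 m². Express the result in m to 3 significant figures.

Thuror: 0.72 × 5.75×10^14 m³ × (904/998.3) = 3.749×10^14 m³ of water.
Spread over 3.57×10^14 m² of ocean, Δh = 3.749×10^14 / 3.57×10^14 = 1.05 m.

≈ 1.05 m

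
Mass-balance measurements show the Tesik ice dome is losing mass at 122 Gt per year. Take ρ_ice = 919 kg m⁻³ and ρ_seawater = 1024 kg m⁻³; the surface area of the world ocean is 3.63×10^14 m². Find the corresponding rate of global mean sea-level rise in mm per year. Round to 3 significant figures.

ρ_w = 1024 kg m⁻³. Annual water volume added = 122 Gt / ρ_w = 1.220×10^14 kg / 1024 kg m⁻³ = 1.191×10^11 m³.
Δh per year = 1.191×10^11 / 3.63×10^14 = 3.28×10^-4 m = 0.328 mm.

≈ 0.328 mm/yr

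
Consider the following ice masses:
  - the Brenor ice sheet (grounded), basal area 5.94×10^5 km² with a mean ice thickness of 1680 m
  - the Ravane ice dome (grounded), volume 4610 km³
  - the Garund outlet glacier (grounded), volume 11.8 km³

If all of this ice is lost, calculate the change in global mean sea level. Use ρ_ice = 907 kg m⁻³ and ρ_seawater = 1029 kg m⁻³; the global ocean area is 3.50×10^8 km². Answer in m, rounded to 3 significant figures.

Brenor: ice volume = 5.94×10^5 km² × 1680 m = 9.979×10^5 km³; 9.979×10^5 × (907/1029) = 8.796×10^5 km³ of water.
Ravane: 4610 km³ × (907/1029) = 4063 km³ of water.
Garund: 11.8 km³ × (907/1029) = 10.40 km³ of water.
Total added water ≈ 8.837×10^14 m³ over 3.50×10^14 m² → Δh = 2.52 m.

≈ 2.52 m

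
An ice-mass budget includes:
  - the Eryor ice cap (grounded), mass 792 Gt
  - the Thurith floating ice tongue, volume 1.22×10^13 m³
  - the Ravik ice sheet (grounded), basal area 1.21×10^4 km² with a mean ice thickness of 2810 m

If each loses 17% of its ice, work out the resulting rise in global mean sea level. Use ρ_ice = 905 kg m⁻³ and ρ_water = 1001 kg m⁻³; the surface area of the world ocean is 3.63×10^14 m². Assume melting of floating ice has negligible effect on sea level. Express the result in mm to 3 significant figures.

Eryor: 0.17 × 792 Gt = 1.346×10^14 kg; dividing by ρ_w = 1001 kg m⁻³ gives 1.345×10^11 m³ of water.
The Thurith floating ice tongue is floating and already displaces its own weight of water, so its melt adds essentially nothing to sea level.
Ravik: ice volume = 1.21×10^4 km² × 2810 m = 3.400×10^4 km³; 0.17 × 3.400×10^4 × (905/1001) = 5226 km³ of water.
Total added water ≈ 5.360×10^12 m³ over 3.63×10^14 m² → Δh = 0.0148 m = 14.8 mm.

≈ 14.8 mm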